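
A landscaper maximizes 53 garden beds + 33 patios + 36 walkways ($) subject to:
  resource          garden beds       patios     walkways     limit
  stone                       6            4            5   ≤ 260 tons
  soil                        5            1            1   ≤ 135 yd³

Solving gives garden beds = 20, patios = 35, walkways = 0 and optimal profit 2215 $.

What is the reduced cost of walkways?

-5

Check each constraint at x*: stone 260/260 (tight); soil 135/135 (tight).
The binding rows give the dual system: 6·y_stone + 5·y_soil = 53 and 4·y_stone + 1·y_soil = 33.
Solving: y_stone = 8, y_soil = 1.
Reduced cost of walkways: c₃ − yᵀa₃ = 36 − (8·5 + 1·1) = 36 − 41 = -5.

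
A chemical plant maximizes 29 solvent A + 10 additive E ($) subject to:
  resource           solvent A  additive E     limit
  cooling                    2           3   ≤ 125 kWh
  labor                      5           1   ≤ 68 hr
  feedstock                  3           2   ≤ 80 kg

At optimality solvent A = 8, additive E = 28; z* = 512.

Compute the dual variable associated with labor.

At the optimum: cooling uses 100 of 125 (slack = 25); labor uses 68 of 68 (binding); feedstock uses 80 of 80 (binding).
Slack constraints have shadow price 0 (complementary slackness).
From A_Bᵀ y = c: 5·y_labor + 3·y_feedstock = 29; 1·y_labor + 2·y_feedstock = 10.
Solving: y_labor = 4, y_feedstock = 3.
Shadow price of labor = 4.

4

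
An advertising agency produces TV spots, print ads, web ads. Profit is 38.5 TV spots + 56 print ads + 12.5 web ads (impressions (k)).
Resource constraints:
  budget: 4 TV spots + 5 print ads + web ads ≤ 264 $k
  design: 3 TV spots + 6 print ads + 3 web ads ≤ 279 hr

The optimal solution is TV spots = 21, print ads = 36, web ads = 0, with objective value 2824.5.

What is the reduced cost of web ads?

Check each constraint at x*: budget 264/264 (tight); design 279/279 (tight).
From A_Bᵀ y = c: 4·y_budget + 3·y_design = 38.5; 5·y_budget + 6·y_design = 56.
This yields shadow prices y_budget = 7, y_design = 3.5.
Reduced cost of web ads: c₃ − yᵀa₃ = 12.5 − (7·1 + 3.5·3) = 12.5 − 17.5 = -5.

-5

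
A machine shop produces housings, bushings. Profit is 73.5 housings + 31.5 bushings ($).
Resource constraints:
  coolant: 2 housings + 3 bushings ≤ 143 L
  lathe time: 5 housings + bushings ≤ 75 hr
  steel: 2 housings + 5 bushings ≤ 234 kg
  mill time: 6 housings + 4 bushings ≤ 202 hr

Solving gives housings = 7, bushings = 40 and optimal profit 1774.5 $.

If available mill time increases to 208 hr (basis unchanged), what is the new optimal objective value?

1810.5

Check each constraint at x*: coolant 134/143 (slack 9); lathe time 75/75 (tight); steel 214/234 (slack 20); mill time 202/202 (tight).
Slack constraints have shadow price 0 (complementary slackness).
Dual feasibility on the basic columns requires 5·y_lathe time + 6·y_mill time = 73.5, 1·y_lathe time + 4·y_mill time = 31.5.
This yields shadow prices y_lathe time = 7.5, y_mill time = 6.
Δz = y_mill time·Δb = 6 × (6) = 36, so new z* = 1774.5 + 36 = 1810.5.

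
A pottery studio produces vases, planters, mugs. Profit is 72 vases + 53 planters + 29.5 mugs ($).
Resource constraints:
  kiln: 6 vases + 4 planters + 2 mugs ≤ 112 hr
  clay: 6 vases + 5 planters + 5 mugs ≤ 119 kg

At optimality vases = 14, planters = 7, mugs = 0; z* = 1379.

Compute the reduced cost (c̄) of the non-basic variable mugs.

-9.5

Both kiln and clay are binding at x*.
Dual feasibility on the basic columns requires 6·y_kiln + 6·y_clay = 72, 4·y_kiln + 5·y_clay = 53.
This yields shadow prices y_kiln = 7, y_clay = 5.
Reduced cost of mugs: c₃ − yᵀa₃ = 29.5 − (7·2 + 5·5) = 29.5 − 39 = -9.5.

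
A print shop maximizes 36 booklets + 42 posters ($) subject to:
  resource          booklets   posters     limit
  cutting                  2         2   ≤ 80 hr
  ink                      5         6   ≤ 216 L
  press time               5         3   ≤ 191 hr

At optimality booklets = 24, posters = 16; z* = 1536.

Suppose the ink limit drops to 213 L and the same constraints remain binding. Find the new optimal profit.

Check each constraint at x*: cutting 80/80 (tight); ink 216/216 (tight); press time 168/191 (slack 23).
By complementary slackness, y = 0 for the non-binding constraint.
Dual feasibility on the basic columns requires 2·y_cutting + 5·y_ink = 36, 2·y_cutting + 6·y_ink = 42.
Solving: y_cutting = 3, y_ink = 6.
Δz = y_ink·Δb = 6 × (-3) = -18, so new z* = 1536 − 18 = 1518.

1518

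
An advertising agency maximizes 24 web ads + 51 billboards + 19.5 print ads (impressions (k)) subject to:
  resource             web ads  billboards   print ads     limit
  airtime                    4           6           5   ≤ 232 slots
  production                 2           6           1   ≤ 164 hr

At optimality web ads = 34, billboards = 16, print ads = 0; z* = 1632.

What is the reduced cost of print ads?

-3

Both airtime and production are binding at x*.
The binding rows give the dual system: 4·y_airtime + 2·y_production = 24 and 6·y_airtime + 6·y_production = 51.
Solving: y_airtime = 3.5, y_production = 5.
Reduced cost of print ads: c₃ − yᵀa₃ = 19.5 − (3.5·5 + 5·1) = 19.5 − 22.5 = -3.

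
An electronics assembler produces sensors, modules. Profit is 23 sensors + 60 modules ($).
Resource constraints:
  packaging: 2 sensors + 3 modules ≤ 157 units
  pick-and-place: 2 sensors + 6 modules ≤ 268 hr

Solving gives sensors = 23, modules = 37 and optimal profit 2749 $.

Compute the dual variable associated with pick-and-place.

8.5

Check each constraint at x*: packaging 157/157 (tight); pick-and-place 268/268 (tight).
Dual feasibility on the basic columns requires 2·y_packaging + 2·y_pick-and-place = 23, 3·y_packaging + 6·y_pick-and-place = 60.
This yields shadow prices y_packaging = 3, y_pick-and-place = 8.5.
Shadow price of pick-and-place = 8.5.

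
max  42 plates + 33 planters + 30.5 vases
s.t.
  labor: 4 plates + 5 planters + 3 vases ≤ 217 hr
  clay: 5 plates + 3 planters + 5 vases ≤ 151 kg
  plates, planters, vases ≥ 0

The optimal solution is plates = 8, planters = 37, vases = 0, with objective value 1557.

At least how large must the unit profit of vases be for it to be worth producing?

Both labor and clay are binding at x*.
The binding rows give the dual system: 4·y_labor + 5·y_clay = 42 and 5·y_labor + 3·y_clay = 33.
Solving: y_labor = 3, y_clay = 6.
vases enters the basis when its profit ≥ yᵀa₃ = 3·3 + 6·5 = 39.

39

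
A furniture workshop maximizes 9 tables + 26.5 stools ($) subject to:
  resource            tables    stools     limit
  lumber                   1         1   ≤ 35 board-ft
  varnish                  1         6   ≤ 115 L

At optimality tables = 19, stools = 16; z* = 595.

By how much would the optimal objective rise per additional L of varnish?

3.5

Check each constraint at x*: lumber 35/35 (tight); varnish 115/115 (tight).
The binding rows give the dual system: 1·y_lumber + 1·y_varnish = 9 and 1·y_lumber + 6·y_varnish = 26.5.
This yields shadow prices y_lumber = 5.5, y_varnish = 3.5.
Shadow price of varnish = 3.5.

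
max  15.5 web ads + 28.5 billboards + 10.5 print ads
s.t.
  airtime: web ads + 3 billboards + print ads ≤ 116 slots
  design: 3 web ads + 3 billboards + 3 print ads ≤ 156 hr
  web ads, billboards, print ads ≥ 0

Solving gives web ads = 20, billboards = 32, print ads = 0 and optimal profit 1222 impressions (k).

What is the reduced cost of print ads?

Check each constraint at x*: airtime 116/116 (tight); design 156/156 (tight).
Dual feasibility on the basic columns requires 1·y_airtime + 3·y_design = 15.5, 3·y_airtime + 3·y_design = 28.5.
Solving: y_airtime = 6.5, y_design = 3.
Reduced cost of print ads: c₃ − yᵀa₃ = 10.5 − (6.5·1 + 3·3) = 10.5 − 15.5 = -5.

-5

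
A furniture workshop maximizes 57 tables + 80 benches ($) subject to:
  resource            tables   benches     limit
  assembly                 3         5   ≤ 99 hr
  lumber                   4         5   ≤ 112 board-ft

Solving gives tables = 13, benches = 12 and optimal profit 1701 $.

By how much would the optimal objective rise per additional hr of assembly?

Check each constraint at x*: assembly 99/99 (tight); lumber 112/112 (tight).
From A_Bᵀ y = c: 3·y_assembly + 4·y_lumber = 57; 5·y_assembly + 5·y_lumber = 80.
This yields shadow prices y_assembly = 7, y_lumber = 9.
Shadow price of assembly = 7.

7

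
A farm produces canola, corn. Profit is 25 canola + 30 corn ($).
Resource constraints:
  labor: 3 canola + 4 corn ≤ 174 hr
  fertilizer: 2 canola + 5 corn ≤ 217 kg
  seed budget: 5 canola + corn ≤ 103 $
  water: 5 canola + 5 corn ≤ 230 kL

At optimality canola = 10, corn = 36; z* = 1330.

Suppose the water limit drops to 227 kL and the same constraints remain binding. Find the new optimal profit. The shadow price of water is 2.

1324

Δb = -3, so new z* = 1330 + (2)·(-3) = 1330 − 6 = 1324.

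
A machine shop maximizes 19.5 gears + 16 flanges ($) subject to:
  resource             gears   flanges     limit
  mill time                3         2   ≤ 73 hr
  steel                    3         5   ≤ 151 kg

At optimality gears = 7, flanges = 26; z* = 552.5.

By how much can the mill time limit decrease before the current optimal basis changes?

Binding constraints: mill time, steel. The basis is B = [[3,2],[3,5]] with det 9.
Per unit decrease in mill time, x* moves by d = (-0.5556, 0.3333).
The basis stays optimal until gears reaches 0; allowable decrease = 12.6 hr.

12.6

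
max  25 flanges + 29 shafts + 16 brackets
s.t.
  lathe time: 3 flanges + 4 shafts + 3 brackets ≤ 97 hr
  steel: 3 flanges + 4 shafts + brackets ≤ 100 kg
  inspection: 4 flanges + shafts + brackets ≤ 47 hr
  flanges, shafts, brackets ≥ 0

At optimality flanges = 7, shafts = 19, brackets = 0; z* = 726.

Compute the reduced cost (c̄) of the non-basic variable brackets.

-6

Check each constraint at x*: lathe time 97/97 (tight); steel 97/100 (slack 3); inspection 47/47 (tight).
By complementary slackness, y = 0 for the non-binding constraint.
The binding rows give the dual system: 3·y_lathe time + 4·y_inspection = 25 and 4·y_lathe time + 1·y_inspection = 29.
Solving: y_lathe time = 7, y_inspection = 1.
Reduced cost of brackets: c₃ − yᵀa₃ = 16 − (7·3 + 1·1) = 16 − 22 = -6.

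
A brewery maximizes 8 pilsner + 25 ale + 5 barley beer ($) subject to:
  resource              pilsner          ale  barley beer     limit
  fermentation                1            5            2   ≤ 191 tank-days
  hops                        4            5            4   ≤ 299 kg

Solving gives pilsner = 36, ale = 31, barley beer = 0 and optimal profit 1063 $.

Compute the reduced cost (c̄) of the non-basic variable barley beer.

At the optimum: fermentation uses 191 of 191 (binding); hops uses 299 of 299 (binding).
Dual feasibility on the basic columns requires 1·y_fermentation + 4·y_hops = 8, 5·y_fermentation + 5·y_hops = 25.
→ y_fermentation = 4 and y_hops = 1.
Reduced cost of barley beer: c₃ − yᵀa₃ = 5 − (4·2 + 1·4) = 5 − 12 = -7.

-7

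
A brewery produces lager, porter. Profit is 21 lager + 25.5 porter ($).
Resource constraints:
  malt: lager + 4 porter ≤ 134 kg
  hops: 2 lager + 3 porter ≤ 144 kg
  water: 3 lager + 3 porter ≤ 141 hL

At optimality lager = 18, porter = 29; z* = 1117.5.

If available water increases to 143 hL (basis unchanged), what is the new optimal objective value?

At the optimum: malt uses 134 of 134 (binding); hops uses 123 of 144 (slack = 21); water uses 141 of 141 (binding).
Slack constraints have shadow price 0 (complementary slackness).
From A_Bᵀ y = c: 1·y_malt + 3·y_water = 21; 4·y_malt + 3·y_water = 25.5.
Solving: y_malt = 1.5, y_water = 6.5.
Δz = y_water·Δb = 6.5 × (2) = 13, so new z* = 1117.5 + 13 = 1130.5.

1130.5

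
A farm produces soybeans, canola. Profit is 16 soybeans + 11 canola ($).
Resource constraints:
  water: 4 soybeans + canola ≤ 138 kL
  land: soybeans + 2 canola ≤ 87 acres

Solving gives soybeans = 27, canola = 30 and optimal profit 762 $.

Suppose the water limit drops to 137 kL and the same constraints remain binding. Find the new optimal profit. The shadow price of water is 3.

759

Δb = -1, so new z* = 762 + (3)·(-1) = 762 − 3 = 759.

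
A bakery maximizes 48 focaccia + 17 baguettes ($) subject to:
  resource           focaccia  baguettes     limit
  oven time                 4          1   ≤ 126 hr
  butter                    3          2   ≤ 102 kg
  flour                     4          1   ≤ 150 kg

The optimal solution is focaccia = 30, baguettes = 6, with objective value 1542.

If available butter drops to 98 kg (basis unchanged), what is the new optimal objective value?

At the optimum: oven time uses 126 of 126 (binding); butter uses 102 of 102 (binding); flour uses 126 of 150 (slack = 24).
By complementary slackness, y = 0 for the non-binding constraint.
From A_Bᵀ y = c: 4·y_oven time + 3·y_butter = 48; 1·y_oven time + 2·y_butter = 17.
→ y_oven time = 9 and y_butter = 4.
Δz = y_butter·Δb = 4 × (-4) = -16, so new z* = 1542 − 16 = 1526.

1526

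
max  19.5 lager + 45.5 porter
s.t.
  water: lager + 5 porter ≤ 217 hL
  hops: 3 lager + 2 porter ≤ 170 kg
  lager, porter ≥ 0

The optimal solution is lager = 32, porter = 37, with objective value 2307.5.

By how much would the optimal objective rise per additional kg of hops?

At the optimum: water uses 217 of 217 (binding); hops uses 170 of 170 (binding).
The binding rows give the dual system: 1·y_water + 3·y_hops = 19.5 and 5·y_water + 2·y_hops = 45.5.
This yields shadow prices y_water = 7.5, y_hops = 4.
Shadow price of hops = 4.

4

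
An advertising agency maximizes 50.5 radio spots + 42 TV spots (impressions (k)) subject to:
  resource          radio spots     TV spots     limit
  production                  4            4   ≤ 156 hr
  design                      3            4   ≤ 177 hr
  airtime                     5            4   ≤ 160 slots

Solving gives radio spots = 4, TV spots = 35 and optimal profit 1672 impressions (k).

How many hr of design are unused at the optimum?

25

design used = 3·4 + 4·35 = 152; slack = 177 − 152 = 25.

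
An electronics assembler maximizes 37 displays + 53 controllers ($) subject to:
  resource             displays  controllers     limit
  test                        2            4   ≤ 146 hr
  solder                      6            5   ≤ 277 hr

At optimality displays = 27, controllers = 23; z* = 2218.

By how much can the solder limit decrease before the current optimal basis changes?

94.5

Binding constraints: test, solder. The basis is B = [[2,4],[6,5]] with det -14.
Per unit decrease in solder, x* moves by d = (-0.2857, 0.1429).
The basis stays optimal until displays reaches 0; allowable decrease = 94.5 hr.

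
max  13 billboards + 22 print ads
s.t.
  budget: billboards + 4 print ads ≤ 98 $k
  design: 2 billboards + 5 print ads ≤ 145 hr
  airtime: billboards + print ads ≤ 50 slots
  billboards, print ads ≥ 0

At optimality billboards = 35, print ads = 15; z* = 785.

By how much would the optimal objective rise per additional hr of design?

At the optimum: budget uses 95 of 98 (slack = 3); design uses 145 of 145 (binding); airtime uses 50 of 50 (binding).
Since budget is not tight, its dual is 0.
The binding rows give the dual system: 2·y_design + 1·y_airtime = 13 and 5·y_design + 1·y_airtime = 22.
→ y_design = 3 and y_airtime = 7.
Shadow price of design = 3.

3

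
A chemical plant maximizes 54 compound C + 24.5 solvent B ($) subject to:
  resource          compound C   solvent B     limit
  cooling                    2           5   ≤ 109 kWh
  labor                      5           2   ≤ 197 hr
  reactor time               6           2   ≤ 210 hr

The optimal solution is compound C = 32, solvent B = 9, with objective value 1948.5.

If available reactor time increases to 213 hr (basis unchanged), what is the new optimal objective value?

1974

Check each constraint at x*: cooling 109/109 (tight); labor 178/197 (slack 19); reactor time 210/210 (tight).
Slack constraints have shadow price 0 (complementary slackness).
From A_Bᵀ y = c: 2·y_cooling + 6·y_reactor time = 54; 5·y_cooling + 2·y_reactor time = 24.5.
This yields shadow prices y_cooling = 1.5, y_reactor time = 8.5.
Δz = y_reactor time·Δb = 8.5 × (3) = 25.5, so new z* = 1948.5 + 25.5 = 1974.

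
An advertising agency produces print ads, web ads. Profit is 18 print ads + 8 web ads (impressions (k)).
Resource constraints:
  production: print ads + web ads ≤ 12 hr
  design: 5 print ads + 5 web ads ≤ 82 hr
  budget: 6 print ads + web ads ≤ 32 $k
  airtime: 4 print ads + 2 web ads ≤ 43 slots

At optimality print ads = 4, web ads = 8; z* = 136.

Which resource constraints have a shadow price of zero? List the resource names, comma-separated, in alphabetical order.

production: 12/12 (binding)
design: 60/82 (slack 22)
budget: 32/32 (binding)
airtime: 32/43 (slack 11)
By complementary slackness, a constraint with positive slack has shadow price 0 → airtime, design.

airtime, design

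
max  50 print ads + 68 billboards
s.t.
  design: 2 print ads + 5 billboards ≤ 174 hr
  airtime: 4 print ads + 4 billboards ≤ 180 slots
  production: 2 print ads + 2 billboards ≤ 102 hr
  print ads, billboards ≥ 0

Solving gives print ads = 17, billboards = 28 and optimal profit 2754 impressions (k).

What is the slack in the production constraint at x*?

12

production used = 2·17 + 2·28 = 90; slack = 102 − 90 = 12.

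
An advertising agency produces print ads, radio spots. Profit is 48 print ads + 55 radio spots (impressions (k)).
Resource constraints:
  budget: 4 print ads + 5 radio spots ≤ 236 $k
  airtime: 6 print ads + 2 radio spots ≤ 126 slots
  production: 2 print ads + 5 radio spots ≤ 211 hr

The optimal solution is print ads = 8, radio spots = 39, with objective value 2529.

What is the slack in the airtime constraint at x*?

0

airtime used = 6·8 + 2·39 = 126; slack = 126 − 126 = 0.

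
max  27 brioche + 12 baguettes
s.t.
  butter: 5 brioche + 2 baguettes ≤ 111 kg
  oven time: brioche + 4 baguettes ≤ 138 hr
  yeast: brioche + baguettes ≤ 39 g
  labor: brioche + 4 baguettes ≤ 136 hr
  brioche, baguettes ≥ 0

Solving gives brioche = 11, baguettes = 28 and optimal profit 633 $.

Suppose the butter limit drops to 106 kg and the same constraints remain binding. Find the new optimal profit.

At the optimum: butter uses 111 of 111 (binding); oven time uses 123 of 138 (slack = 15); yeast uses 39 of 39 (binding); labor uses 123 of 136 (slack = 13).
Slack constraints have shadow price 0 (complementary slackness).
Dual feasibility on the basic columns requires 5·y_butter + 1·y_yeast = 27, 2·y_butter + 1·y_yeast = 12.
→ y_butter = 5 and y_yeast = 2.
Δz = y_butter·Δb = 5 × (-5) = -25, so new z* = 633 − 25 = 608.

608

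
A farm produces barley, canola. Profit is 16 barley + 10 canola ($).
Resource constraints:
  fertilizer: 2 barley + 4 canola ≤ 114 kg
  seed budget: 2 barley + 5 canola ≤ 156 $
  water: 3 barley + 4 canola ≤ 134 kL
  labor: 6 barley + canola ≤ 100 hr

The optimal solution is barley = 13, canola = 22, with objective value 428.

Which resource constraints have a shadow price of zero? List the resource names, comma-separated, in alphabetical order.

fertilizer: 114/114 (binding)
seed budget: 136/156 (slack 20)
water: 127/134 (slack 7)
labor: 100/100 (binding)
By complementary slackness, a constraint with positive slack has shadow price 0 → seed budget, water.

seed budget, water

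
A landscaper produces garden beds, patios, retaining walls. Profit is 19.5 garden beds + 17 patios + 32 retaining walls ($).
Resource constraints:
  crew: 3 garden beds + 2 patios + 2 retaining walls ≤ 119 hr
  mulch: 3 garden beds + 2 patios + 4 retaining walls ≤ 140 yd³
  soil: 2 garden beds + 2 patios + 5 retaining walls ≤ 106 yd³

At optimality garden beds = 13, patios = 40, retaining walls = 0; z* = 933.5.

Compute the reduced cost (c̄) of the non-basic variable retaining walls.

-3

At the optimum: crew uses 119 of 119 (binding); mulch uses 119 of 140 (slack = 21); soil uses 106 of 106 (binding).
By complementary slackness, y = 0 for the non-binding constraint.
From A_Bᵀ y = c: 3·y_crew + 2·y_soil = 19.5; 2·y_crew + 2·y_soil = 17.
This yields shadow prices y_crew = 2.5, y_soil = 6.
Reduced cost of retaining walls: c₃ − yᵀa₃ = 32 − (2.5·2 + 6·5) = 32 − 35 = -3.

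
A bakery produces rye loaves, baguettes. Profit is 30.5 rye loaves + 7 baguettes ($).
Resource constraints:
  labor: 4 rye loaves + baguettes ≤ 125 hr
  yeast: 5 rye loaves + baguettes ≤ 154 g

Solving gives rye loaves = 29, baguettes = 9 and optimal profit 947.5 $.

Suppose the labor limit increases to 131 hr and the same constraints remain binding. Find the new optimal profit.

Check each constraint at x*: labor 125/125 (tight); yeast 154/154 (tight).
The binding rows give the dual system: 4·y_labor + 5·y_yeast = 30.5 and 1·y_labor + 1·y_yeast = 7.
This yields shadow prices y_labor = 4.5, y_yeast = 2.5.
Δz = y_labor·Δb = 4.5 × (6) = 27, so new z* = 947.5 + 27 = 974.5.

974.5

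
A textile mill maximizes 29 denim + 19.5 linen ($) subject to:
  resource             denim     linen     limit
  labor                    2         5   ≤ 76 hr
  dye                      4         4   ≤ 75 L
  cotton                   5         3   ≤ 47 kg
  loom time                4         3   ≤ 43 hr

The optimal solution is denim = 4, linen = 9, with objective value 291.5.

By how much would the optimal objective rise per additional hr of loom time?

3.5

Check each constraint at x*: labor 53/76 (slack 23); dye 52/75 (slack 23); cotton 47/47 (tight); loom time 43/43 (tight).
By complementary slackness, y = 0 for the non-binding constraints.
From A_Bᵀ y = c: 5·y_cotton + 4·y_loom time = 29; 3·y_cotton + 3·y_loom time = 19.5.
→ y_cotton = 3 and y_loom time = 3.5.
Shadow price of loom time = 3.5.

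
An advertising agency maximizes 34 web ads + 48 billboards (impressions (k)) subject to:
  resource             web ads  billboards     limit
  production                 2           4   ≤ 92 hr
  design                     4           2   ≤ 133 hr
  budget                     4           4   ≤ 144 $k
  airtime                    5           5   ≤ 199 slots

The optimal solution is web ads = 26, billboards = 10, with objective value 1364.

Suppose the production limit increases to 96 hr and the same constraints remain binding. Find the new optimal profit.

1392

At the optimum: production uses 92 of 92 (binding); design uses 124 of 133 (slack = 9); budget uses 144 of 144 (binding); airtime uses 180 of 199 (slack = 19).
Slack constraints have shadow price 0 (complementary slackness).
From A_Bᵀ y = c: 2·y_production + 4·y_budget = 34; 4·y_production + 4·y_budget = 48.
This yields shadow prices y_production = 7, y_budget = 5.
Δz = y_production·Δb = 7 × (4) = 28, so new z* = 1364 + 28 = 1392.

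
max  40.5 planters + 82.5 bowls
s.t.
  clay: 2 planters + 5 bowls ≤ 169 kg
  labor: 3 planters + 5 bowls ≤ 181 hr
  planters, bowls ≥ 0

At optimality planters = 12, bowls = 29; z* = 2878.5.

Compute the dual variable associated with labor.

At the optimum: clay uses 169 of 169 (binding); labor uses 181 of 181 (binding).
From A_Bᵀ y = c: 2·y_clay + 3·y_labor = 40.5; 5·y_clay + 5·y_labor = 82.5.
Solving: y_clay = 9, y_labor = 7.5.
Shadow price of labor = 7.5.

7.5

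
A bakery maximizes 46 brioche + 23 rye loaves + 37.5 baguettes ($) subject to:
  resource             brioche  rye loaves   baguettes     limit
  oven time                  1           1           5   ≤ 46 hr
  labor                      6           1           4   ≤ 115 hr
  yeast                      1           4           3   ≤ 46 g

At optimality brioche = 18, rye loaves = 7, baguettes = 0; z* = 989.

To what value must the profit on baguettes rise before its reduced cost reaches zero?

Binding: labor and yeast. Non-binding: oven time (21 unused).
Slack constraints have shadow price 0 (complementary slackness).
The binding rows give the dual system: 6·y_labor + 1·y_yeast = 46 and 1·y_labor + 4·y_yeast = 23.
This yields shadow prices y_labor = 7, y_yeast = 4.
baguettes enters the basis when its profit ≥ yᵀa₃ = 7·4 + 4·3 = 40.

40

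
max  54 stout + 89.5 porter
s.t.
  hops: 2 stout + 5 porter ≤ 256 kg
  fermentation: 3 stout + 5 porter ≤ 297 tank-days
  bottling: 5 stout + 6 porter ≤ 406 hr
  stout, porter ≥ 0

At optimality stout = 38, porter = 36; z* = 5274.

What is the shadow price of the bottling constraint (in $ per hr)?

Binding: hops and bottling. Non-binding: fermentation (3 unused).
By complementary slackness, y = 0 for the non-binding constraint.
From A_Bᵀ y = c: 2·y_hops + 5·y_bottling = 54; 5·y_hops + 6·y_bottling = 89.5.
→ y_hops = 9.5 and y_bottling = 7.
Shadow price of bottling = 7.

7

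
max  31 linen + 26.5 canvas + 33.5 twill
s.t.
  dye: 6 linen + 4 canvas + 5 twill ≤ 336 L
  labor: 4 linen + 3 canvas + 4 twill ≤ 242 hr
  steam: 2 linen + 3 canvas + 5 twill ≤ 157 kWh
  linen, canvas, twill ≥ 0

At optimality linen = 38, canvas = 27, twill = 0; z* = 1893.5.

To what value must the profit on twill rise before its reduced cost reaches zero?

37.5

At the optimum: dye uses 336 of 336 (binding); labor uses 233 of 242 (slack = 9); steam uses 157 of 157 (binding).
Since labor is not tight, its dual is 0.
Dual feasibility on the basic columns requires 6·y_dye + 2·y_steam = 31, 4·y_dye + 3·y_steam = 26.5.
This yields shadow prices y_dye = 4, y_steam = 3.5.
twill enters the basis when its profit ≥ yᵀa₃ = 4·5 + 3.5·5 = 37.5.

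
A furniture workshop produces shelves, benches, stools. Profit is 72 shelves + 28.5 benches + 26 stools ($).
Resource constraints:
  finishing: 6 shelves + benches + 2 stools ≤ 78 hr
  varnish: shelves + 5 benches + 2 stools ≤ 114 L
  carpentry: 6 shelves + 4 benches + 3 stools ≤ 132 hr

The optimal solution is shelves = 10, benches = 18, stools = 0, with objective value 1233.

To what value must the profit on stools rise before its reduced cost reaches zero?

29.5

Check each constraint at x*: finishing 78/78 (tight); varnish 100/114 (slack 14); carpentry 132/132 (tight).
Since varnish is not tight, its dual is 0.
Dual feasibility on the basic columns requires 6·y_finishing + 6·y_carpentry = 72, 1·y_finishing + 4·y_carpentry = 28.5.
Solving: y_finishing = 6.5, y_carpentry = 5.5.
stools enters the basis when its profit ≥ yᵀa₃ = 6.5·2 + 5.5·3 = 29.5.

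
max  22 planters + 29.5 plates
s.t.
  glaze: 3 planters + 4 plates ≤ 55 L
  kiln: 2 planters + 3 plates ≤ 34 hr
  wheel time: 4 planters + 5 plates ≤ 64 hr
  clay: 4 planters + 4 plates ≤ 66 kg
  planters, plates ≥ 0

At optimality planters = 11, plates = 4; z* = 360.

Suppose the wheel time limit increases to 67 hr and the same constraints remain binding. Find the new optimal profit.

Check each constraint at x*: glaze 49/55 (slack 6); kiln 34/34 (tight); wheel time 64/64 (tight); clay 60/66 (slack 6).
Slack constraints have shadow price 0 (complementary slackness).
Dual feasibility on the basic columns requires 2·y_kiln + 4·y_wheel time = 22, 3·y_kiln + 5·y_wheel time = 29.5.
This yields shadow prices y_kiln = 4, y_wheel time = 3.5.
Δz = y_wheel time·Δb = 3.5 × (3) = 10.5, so new z* = 360 + 10.5 = 370.5.

370.5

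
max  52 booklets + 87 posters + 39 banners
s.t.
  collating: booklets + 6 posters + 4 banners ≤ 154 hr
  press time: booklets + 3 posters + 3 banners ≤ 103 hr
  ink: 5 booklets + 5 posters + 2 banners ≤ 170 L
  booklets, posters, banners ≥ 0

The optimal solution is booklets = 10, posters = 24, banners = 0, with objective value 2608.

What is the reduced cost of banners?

Check each constraint at x*: collating 154/154 (tight); press time 82/103 (slack 21); ink 170/170 (tight).
Since press time is not tight, its dual is 0.
Dual feasibility on the basic columns requires 1·y_collating + 5·y_ink = 52, 6·y_collating + 5·y_ink = 87.
This yields shadow prices y_collating = 7, y_ink = 9.
Reduced cost of banners: c₃ − yᵀa₃ = 39 − (7·4 + 9·2) = 39 − 46 = -7.

-7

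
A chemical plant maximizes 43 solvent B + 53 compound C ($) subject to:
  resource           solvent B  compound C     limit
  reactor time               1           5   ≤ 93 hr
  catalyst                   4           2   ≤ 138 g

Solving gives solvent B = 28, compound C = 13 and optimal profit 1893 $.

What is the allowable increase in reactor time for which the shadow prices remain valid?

Binding constraints: reactor time, catalyst. The basis is B = [[1,5],[4,2]] with det -18.
Per unit increase in reactor time, x* moves by d = (-0.1111, 0.2222).
The basis stays optimal until solvent B reaches 0; allowable increase = 252 hr.

252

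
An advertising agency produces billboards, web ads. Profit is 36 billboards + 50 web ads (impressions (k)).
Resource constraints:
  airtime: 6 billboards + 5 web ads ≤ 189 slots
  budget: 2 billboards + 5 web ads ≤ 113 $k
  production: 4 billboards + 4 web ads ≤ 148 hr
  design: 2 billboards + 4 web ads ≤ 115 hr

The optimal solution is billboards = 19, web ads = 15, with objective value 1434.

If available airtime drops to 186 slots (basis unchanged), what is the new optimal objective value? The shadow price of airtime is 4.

Δb = -3, so new z* = 1434 + (4)·(-3) = 1434 − 12 = 1422.

1422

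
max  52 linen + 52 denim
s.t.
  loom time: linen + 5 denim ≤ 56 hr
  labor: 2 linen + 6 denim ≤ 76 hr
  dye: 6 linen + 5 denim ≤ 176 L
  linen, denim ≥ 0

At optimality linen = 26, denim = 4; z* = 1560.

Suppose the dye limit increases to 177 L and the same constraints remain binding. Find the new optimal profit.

Binding: labor and dye. Non-binding: loom time (10 unused).
By complementary slackness, y = 0 for the non-binding constraint.
The binding rows give the dual system: 2·y_labor + 6·y_dye = 52 and 6·y_labor + 5·y_dye = 52.
→ y_labor = 2 and y_dye = 8.
Δz = y_dye·Δb = 8 × (1) = 8, so new z* = 1560 + 8 = 1568.

1568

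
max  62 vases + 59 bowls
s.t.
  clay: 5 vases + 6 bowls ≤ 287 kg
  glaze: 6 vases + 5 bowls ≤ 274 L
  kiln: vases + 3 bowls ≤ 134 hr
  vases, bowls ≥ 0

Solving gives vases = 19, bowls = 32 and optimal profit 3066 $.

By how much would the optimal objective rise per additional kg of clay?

Binding: clay and glaze. Non-binding: kiln (19 unused).
Since kiln is not tight, its dual is 0.
Dual feasibility on the basic columns requires 5·y_clay + 6·y_glaze = 62, 6·y_clay + 5·y_glaze = 59.
→ y_clay = 4 and y_glaze = 7.
Shadow price of clay = 4.

4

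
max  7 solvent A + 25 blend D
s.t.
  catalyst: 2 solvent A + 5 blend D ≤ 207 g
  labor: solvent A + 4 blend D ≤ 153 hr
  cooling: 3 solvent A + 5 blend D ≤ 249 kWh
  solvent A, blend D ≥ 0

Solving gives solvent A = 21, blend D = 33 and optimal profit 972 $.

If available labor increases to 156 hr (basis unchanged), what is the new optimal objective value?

987

Binding: catalyst and labor. Non-binding: cooling (21 unused).
Slack constraints have shadow price 0 (complementary slackness).
Dual feasibility on the basic columns requires 2·y_catalyst + 1·y_labor = 7, 5·y_catalyst + 4·y_labor = 25.
This yields shadow prices y_catalyst = 1, y_labor = 5.
Δz = y_labor·Δb = 5 × (3) = 15, so new z* = 972 + 15 = 987.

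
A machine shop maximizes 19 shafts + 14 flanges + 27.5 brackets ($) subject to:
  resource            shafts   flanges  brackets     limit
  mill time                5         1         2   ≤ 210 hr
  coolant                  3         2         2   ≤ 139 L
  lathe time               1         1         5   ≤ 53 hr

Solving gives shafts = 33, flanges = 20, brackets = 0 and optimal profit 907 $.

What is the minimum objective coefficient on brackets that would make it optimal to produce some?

30

At the optimum: mill time uses 185 of 210 (slack = 25); coolant uses 139 of 139 (binding); lathe time uses 53 of 53 (binding).
Since mill time is not tight, its dual is 0.
From A_Bᵀ y = c: 3·y_coolant + 1·y_lathe time = 19; 2·y_coolant + 1·y_lathe time = 14.
→ y_coolant = 5 and y_lathe time = 4.
brackets enters the basis when its profit ≥ yᵀa₃ = 5·2 + 4·5 = 30.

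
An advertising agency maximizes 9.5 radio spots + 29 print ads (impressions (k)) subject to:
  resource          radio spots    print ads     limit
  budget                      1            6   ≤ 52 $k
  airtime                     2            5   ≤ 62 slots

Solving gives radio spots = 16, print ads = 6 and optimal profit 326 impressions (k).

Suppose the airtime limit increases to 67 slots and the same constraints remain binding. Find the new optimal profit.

346

Both budget and airtime are binding at x*.
From A_Bᵀ y = c: 1·y_budget + 2·y_airtime = 9.5; 6·y_budget + 5·y_airtime = 29.
Solving: y_budget = 1.5, y_airtime = 4.
Δz = y_airtime·Δb = 4 × (5) = 20, so new z* = 326 + 20 = 346.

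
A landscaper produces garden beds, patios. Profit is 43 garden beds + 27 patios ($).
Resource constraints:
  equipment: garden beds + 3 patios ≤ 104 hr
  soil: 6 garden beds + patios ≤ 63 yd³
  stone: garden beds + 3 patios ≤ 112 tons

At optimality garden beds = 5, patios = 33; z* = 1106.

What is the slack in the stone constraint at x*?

stone used = 1·5 + 3·33 = 104; slack = 112 − 104 = 8.

8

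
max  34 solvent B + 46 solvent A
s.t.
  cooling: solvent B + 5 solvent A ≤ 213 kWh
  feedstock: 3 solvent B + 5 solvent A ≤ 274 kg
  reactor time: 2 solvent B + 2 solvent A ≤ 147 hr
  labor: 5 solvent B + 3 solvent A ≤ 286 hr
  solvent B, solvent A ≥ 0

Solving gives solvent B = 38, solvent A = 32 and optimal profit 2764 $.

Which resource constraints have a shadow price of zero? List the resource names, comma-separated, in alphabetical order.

cooling, reactor time

cooling: 198/213 (slack 15)
feedstock: 274/274 (binding)
reactor time: 140/147 (slack 7)
labor: 286/286 (binding)
By complementary slackness, a constraint with positive slack has shadow price 0 → cooling, reactor time.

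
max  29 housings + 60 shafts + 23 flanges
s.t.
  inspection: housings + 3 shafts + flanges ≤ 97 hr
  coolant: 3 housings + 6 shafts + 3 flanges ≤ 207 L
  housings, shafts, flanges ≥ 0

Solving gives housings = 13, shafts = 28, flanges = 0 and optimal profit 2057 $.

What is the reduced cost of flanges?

Both inspection and coolant are binding at x*.
The binding rows give the dual system: 1·y_inspection + 3·y_coolant = 29 and 3·y_inspection + 6·y_coolant = 60.
→ y_inspection = 2 and y_coolant = 9.
Reduced cost of flanges: c₃ − yᵀa₃ = 23 − (2·1 + 9·3) = 23 − 29 = -6.

-6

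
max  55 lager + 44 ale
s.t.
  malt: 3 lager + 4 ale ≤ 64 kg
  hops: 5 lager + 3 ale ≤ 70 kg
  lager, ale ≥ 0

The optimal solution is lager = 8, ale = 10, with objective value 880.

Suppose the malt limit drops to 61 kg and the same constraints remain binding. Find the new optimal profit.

865

Both malt and hops are binding at x*.
From A_Bᵀ y = c: 3·y_malt + 5·y_hops = 55; 4·y_malt + 3·y_hops = 44.
→ y_malt = 5 and y_hops = 8.
Δz = y_malt·Δb = 5 × (-3) = -15, so new z* = 880 − 15 = 865.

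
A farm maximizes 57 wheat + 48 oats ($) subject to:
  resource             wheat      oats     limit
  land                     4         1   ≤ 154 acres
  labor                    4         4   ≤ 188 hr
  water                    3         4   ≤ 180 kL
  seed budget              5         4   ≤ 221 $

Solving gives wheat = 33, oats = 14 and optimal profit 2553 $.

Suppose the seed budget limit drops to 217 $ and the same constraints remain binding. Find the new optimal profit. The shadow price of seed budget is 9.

Δb = -4, so new z* = 2553 + (9)·(-4) = 2553 − 36 = 2517.

2517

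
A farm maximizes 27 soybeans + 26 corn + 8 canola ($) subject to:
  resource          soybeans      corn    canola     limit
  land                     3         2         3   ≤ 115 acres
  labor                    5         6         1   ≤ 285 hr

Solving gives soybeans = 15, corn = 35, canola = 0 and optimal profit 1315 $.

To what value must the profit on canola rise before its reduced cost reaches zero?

15

Both land and labor are binding at x*.
The binding rows give the dual system: 3·y_land + 5·y_labor = 27 and 2·y_land + 6·y_labor = 26.
→ y_land = 4 and y_labor = 3.
canola enters the basis when its profit ≥ yᵀa₃ = 4·3 + 3·1 = 15.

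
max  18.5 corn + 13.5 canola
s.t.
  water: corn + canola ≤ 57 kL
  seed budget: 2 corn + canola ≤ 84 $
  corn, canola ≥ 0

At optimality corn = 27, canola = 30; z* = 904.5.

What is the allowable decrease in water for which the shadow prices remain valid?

15

Binding constraints: water, seed budget. The basis is B = [[1,1],[2,1]] with det -1.
Per unit decrease in water, x* moves by d = (1, -2).
The basis stays optimal until canola reaches 0; allowable decrease = 15 kL.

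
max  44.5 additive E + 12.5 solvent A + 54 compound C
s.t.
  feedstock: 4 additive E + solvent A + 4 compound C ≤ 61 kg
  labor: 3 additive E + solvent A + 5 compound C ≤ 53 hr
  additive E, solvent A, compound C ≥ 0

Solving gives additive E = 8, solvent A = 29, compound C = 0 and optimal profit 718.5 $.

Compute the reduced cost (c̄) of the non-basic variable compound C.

-1.5

Check each constraint at x*: feedstock 61/61 (tight); labor 53/53 (tight).
Dual feasibility on the basic columns requires 4·y_feedstock + 3·y_labor = 44.5, 1·y_feedstock + 1·y_labor = 12.5.
This yields shadow prices y_feedstock = 7, y_labor = 5.5.
Reduced cost of compound C: c₃ − yᵀa₃ = 54 − (7·4 + 5.5·5) = 54 − 55.5 = -1.5.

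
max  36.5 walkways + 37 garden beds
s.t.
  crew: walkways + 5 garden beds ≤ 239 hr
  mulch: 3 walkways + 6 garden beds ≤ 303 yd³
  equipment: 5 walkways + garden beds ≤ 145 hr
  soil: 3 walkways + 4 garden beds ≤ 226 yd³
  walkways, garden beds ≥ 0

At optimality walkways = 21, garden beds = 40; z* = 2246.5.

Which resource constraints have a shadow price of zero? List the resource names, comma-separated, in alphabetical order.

crew: 221/239 (slack 18)
mulch: 303/303 (binding)
equipment: 145/145 (binding)
soil: 223/226 (slack 3)
By complementary slackness, a constraint with positive slack has shadow price 0 → crew, soil.

crew, soil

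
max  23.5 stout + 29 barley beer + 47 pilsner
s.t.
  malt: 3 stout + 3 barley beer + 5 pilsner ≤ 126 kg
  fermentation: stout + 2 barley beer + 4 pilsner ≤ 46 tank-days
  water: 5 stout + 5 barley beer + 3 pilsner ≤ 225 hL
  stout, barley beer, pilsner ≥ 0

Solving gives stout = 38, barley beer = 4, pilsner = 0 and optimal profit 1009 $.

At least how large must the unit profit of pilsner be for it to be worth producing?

52

Check each constraint at x*: malt 126/126 (tight); fermentation 46/46 (tight); water 210/225 (slack 15).
By complementary slackness, y = 0 for the non-binding constraint.
Dual feasibility on the basic columns requires 3·y_malt + 1·y_fermentation = 23.5, 3·y_malt + 2·y_fermentation = 29.
→ y_malt = 6 and y_fermentation = 5.5.
pilsner enters the basis when its profit ≥ yᵀa₃ = 6·5 + 5.5·4 = 52.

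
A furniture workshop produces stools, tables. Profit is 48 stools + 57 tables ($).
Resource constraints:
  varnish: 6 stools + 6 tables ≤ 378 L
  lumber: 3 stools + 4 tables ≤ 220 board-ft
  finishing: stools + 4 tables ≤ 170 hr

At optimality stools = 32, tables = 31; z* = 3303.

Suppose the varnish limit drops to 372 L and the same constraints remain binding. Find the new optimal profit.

3282

Binding: varnish and lumber. Non-binding: finishing (14 unused).
Since finishing is not tight, its dual is 0.
The binding rows give the dual system: 6·y_varnish + 3·y_lumber = 48 and 6·y_varnish + 4·y_lumber = 57.
→ y_varnish = 3.5 and y_lumber = 9.
Δz = y_varnish·Δb = 3.5 × (-6) = -21, so new z* = 3303 − 21 = 3282.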